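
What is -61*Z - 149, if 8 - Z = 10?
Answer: -27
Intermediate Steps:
Z = -2 (Z = 8 - 1*10 = 8 - 10 = -2)
-61*Z - 149 = -61*(-2) - 149 = 122 - 149 = -27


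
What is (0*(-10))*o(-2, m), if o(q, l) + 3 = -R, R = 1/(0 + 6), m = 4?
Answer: 0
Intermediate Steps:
R = ⅙ (R = 1/6 = ⅙ ≈ 0.16667)
o(q, l) = -19/6 (o(q, l) = -3 - 1*⅙ = -3 - ⅙ = -19/6)
(0*(-10))*o(-2, m) = (0*(-10))*(-19/6) = 0*(-19/6) = 0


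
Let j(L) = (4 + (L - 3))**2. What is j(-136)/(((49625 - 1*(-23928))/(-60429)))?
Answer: -1101318525/73553 ≈ -14973.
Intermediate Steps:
j(L) = (1 + L)**2 (j(L) = (4 + (-3 + L))**2 = (1 + L)**2)
j(-136)/(((49625 - 1*(-23928))/(-60429))) = (1 - 136)**2/(((49625 - 1*(-23928))/(-60429))) = (-135)**2/(((49625 + 23928)*(-1/60429))) = 18225/((73553*(-1/60429))) = 18225/(-73553/60429) = 18225*(-60429/73553) = -1101318525/73553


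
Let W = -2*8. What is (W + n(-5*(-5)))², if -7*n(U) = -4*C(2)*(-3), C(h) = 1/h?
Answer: 13924/49 ≈ 284.16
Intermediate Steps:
W = -16
n(U) = -6/7 (n(U) = -(-4/2)*(-3)/7 = -(-4*½)*(-3)/7 = -(-2)*(-3)/7 = -⅐*6 = -6/7)
(W + n(-5*(-5)))² = (-16 - 6/7)² = (-118/7)² = 13924/49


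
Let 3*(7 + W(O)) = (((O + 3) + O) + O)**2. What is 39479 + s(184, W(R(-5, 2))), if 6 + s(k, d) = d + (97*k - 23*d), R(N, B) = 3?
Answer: 56419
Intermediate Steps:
W(O) = -7 + (3 + 3*O)**2/3 (W(O) = -7 + (((O + 3) + O) + O)**2/3 = -7 + (((3 + O) + O) + O)**2/3 = -7 + ((3 + 2*O) + O)**2/3 = -7 + (3 + 3*O)**2/3)
s(k, d) = -6 - 22*d + 97*k (s(k, d) = -6 + (d + (97*k - 23*d)) = -6 + (d + (-23*d + 97*k)) = -6 + (-22*d + 97*k) = -6 - 22*d + 97*k)
39479 + s(184, W(R(-5, 2))) = 39479 + (-6 - 22*(-7 + 3*(1 + 3)**2) + 97*184) = 39479 + (-6 - 22*(-7 + 3*4**2) + 17848) = 39479 + (-6 - 22*(-7 + 3*16) + 17848) = 39479 + (-6 - 22*(-7 + 48) + 17848) = 39479 + (-6 - 22*41 + 17848) = 39479 + (-6 - 902 + 17848) = 39479 + 16940 = 56419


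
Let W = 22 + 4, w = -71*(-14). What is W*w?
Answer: 25844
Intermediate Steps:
w = 994
W = 26
W*w = 26*994 = 25844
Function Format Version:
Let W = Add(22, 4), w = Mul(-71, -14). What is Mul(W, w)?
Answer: 25844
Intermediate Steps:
w = 994
W = 26
Mul(W, w) = Mul(26, 994) = 25844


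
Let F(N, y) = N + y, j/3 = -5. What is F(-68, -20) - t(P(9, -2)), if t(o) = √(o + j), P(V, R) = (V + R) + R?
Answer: -88 - I*√10 ≈ -88.0 - 3.1623*I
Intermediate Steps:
j = -15 (j = 3*(-5) = -15)
P(V, R) = V + 2*R (P(V, R) = (R + V) + R = V + 2*R)
t(o) = √(-15 + o) (t(o) = √(o - 15) = √(-15 + o))
F(-68, -20) - t(P(9, -2)) = (-68 - 20) - √(-15 + (9 + 2*(-2))) = -88 - √(-15 + (9 - 4)) = -88 - √(-15 + 5) = -88 - √(-10) = -88 - I*√10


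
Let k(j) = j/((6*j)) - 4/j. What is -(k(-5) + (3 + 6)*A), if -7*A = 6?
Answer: 1417/210 ≈ 6.7476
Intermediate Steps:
A = -6/7 (A = -1/7*6 = -6/7 ≈ -0.85714)
k(j) = 1/6 - 4/j (k(j) = j*(1/(6*j)) - 4/j = 1/6 - 4/j)
-(k(-5) + (3 + 6)*A) = -((1/6)*(-24 - 5)/(-5) + (3 + 6)*(-6/7)) = -((1/6)*(-1/5)*(-29) + 9*(-6/7)) = -(29/30 - 54/7) = -1*(-1417/210) = 1417/210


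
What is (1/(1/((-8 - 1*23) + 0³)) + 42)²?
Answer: 121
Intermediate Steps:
(1/(1/((-8 - 1*23) + 0³)) + 42)² = (1/(1/((-8 - 23) + 0)) + 42)² = (1/(1/(-31 + 0)) + 42)² = (1/(1/(-31)) + 42)² = (1/(-1/31) + 42)² = (-31 + 42)² = 11² = 121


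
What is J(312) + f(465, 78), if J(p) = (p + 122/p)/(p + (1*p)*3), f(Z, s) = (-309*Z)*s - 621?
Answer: -2182072984355/194688 ≈ -1.1208e+7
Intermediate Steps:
f(Z, s) = -621 - 309*Z*s (f(Z, s) = -309*Z*s - 621 = -621 - 309*Z*s)
J(p) = (p + 122/p)/(4*p) (J(p) = (p + 122/p)/(p + p*3) = (p + 122/p)/(p + 3*p) = (p + 122/p)/((4*p)) = (p + 122/p)*(1/(4*p)) = (p + 122/p)/(4*p))
J(312) + f(465, 78) = (1/4)*(122 + 312**2)/312**2 + (-621 - 309*465*78) = (1/4)*(1/97344)*(122 + 97344) + (-621 - 11207430) = (1/4)*(1/97344)*97466 - 11208051 = 48733/194688 - 11208051 = -2182072984355/194688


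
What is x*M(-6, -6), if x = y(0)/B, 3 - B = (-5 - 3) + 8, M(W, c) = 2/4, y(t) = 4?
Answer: ⅔ ≈ 0.66667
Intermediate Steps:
M(W, c) = ½ (M(W, c) = 2*(¼) = ½)
B = 3 (B = 3 - ((-5 - 3) + 8) = 3 - (-8 + 8) = 3 - 1*0 = 3 + 0 = 3)
x = 4/3 ≈ 1.3333
x*M(-6, -6) = (4/3)*(½) = ⅔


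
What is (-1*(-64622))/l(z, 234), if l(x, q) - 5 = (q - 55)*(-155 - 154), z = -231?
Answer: -32311/27653 ≈ -1.1684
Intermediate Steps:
l(x, q) = 17000 - 309*q (l(x, q) = 5 + (q - 55)*(-155 - 154) = 5 + (-55 + q)*(-309) = 5 + (16995 - 309*q) = 17000 - 309*q)
(-1*(-64622))/l(z, 234) = (-1*(-64622))/(17000 - 309*234) = 64622/(17000 - 72306) = 64622/(-55306) = 64622*(-1/55306) = -32311/27653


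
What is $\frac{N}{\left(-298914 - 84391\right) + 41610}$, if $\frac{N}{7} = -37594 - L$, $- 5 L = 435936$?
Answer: $- \frac{1735762}{1708475} \approx -1.016$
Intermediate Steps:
$L = - \frac{435936}{5}$ ($L = \left(- \frac{1}{5}\right) 435936 = - \frac{435936}{5} \approx -87187.0$)
$N = \frac{1735762}{5}$ ($N = 7 \left(-37594 - - \frac{435936}{5}\right) = 7 \left(-37594 + \frac{435936}{5}\right) = 7 \cdot \frac{247966}{5} = \frac{1735762}{5} \approx 3.4715 \cdot 10^{5}$)
$\frac{N}{\left(-298914 - 84391\right) + 41610} = \frac{1735762}{5 \left(\left(-298914 - 84391\right) + 41610\right)} = \frac{1735762}{5 \left(-383305 + 41610\right)} = \frac{1735762}{5 \left(-341695\right)} = \frac{1735762}{5} \left(- \frac{1}{341695}\right) = - \frac{1735762}{1708475}$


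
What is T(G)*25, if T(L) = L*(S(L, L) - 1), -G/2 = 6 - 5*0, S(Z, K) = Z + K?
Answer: 7500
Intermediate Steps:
S(Z, K) = K + Z
G = -12 (G = -2*(6 - 5*0) = -2*(6 + 0) = -2*6 = -12)
T(L) = L*(-1 + 2*L) (T(L) = L*((L + L) - 1) = L*(2*L - 1) = L*(-1 + 2*L))
T(G)*25 = -12*(-1 + 2*(-12))*25 = -12*(-1 - 24)*25 = -12*(-25)*25 = 300*25 = 7500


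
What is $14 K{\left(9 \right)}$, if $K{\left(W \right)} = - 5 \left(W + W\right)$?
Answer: $-1260$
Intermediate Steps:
$K{\left(W \right)} = - 10 W$ ($K{\left(W \right)} = - 5 \cdot 2 W = - 10 W$)
$14 K{\left(9 \right)} = 14 \left(\left(-10\right) 9\right) = 14 \left(-90\right) = -1260$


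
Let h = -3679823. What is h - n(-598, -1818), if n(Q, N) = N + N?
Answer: -3676187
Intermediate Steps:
n(Q, N) = 2*N
h - n(-598, -1818) = -3679823 - 2*(-1818) = -3679823 - 1*(-3636) = -3679823 + 3636 = -3676187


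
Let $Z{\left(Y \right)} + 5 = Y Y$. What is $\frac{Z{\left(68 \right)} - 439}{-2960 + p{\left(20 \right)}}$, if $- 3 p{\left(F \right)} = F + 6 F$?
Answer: $- \frac{57}{41} \approx -1.3902$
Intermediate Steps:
$Z{\left(Y \right)} = -5 + Y^{2}$ ($Z{\left(Y \right)} = -5 + Y Y = -5 + Y^{2}$)
$p{\left(F \right)} = - \frac{7 F}{3}$ ($p{\left(F \right)} = - \frac{F + 6 F}{3} = - \frac{7 F}{3}$)
$\frac{Z{\left(68 \right)} - 439}{-2960 + p{\left(20 \right)}} = \frac{\left(-5 + 68^{2}\right) - 439}{-2960 - \frac{140}{3}} = \frac{\left(-5 + 4624\right) - 439}{-2960 - \frac{140}{3}} = \frac{4619 - 439}{- \frac{9020}{3}} = 4180 \left(- \frac{3}{9020}\right) = - \frac{57}{41}$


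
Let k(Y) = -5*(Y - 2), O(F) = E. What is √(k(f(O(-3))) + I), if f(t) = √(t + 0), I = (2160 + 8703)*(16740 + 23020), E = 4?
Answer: 852*√595 ≈ 20783.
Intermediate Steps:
O(F) = 4
I = 431912880 (I = 10863*39760 = 431912880)
f(t) = √t
k(Y) = 10 - 5*Y (k(Y) = -5*(-2 + Y) = 10 - 5*Y)
√(k(f(O(-3))) + I) = √((10 - 5*√4) + 431912880) = √((10 - 5*2) + 431912880) = √((10 - 10) + 431912880) = √(0 + 431912880) = √431912880 = 852*√595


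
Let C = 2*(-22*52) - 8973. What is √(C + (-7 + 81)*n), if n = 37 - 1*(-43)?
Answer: 7*I*√109 ≈ 73.082*I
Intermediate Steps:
n = 80 (n = 37 + 43 = 80)
C = -11261 (C = 2*(-1144) - 8973 = -2288 - 8973 = -11261)
√(C + (-7 + 81)*n) = √(-11261 + (-7 + 81)*80) = √(-11261 + 74*80) = √(-11261 + 5920) = √(-5341) = 7*I*√109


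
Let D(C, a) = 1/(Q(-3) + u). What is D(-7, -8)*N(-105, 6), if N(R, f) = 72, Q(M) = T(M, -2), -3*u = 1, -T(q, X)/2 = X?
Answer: 216/11 ≈ 19.636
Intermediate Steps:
T(q, X) = -2*X
u = -⅓ (u = -⅓*1 = -⅓ ≈ -0.33333)
Q(M) = 4 (Q(M) = -2*(-2) = 4)
D(C, a) = 3/11 (D(C, a) = 1/(4 - ⅓) = 1/(11/3) = 3/11)
D(-7, -8)*N(-105, 6) = (3/11)*72 = 216/11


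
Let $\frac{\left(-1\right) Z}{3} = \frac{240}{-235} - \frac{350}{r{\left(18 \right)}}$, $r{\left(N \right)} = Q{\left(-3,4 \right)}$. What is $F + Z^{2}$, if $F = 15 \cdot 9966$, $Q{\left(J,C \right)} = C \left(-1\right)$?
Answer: $\frac{1915619409}{8836} \approx 2.168 \cdot 10^{5}$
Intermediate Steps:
$Q{\left(J,C \right)} = - C$
$r{\left(N \right)} = -4$ ($r{\left(N \right)} = \left(-1\right) 4 = -4$)
$F = 149490$
$Z = - \frac{24387}{94}$ ($Z = - 3 \left(\frac{240}{-235} - \frac{350}{-4}\right) = - 3 \left(240 \left(- \frac{1}{235}\right) - - \frac{175}{2}\right) = - 3 \left(- \frac{48}{47} + \frac{175}{2}\right) = \left(-3\right) \frac{8129}{94} = - \frac{24387}{94} \approx -259.44$)
$F + Z^{2} = 149490 + \left(- \frac{24387}{94}\right)^{2} = 149490 + \frac{594725769}{8836} = \frac{1915619409}{8836}$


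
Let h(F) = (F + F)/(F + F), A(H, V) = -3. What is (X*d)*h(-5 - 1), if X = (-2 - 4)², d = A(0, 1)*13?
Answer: -1404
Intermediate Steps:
d = -39 (d = -3*13 = -39)
X = 36 (X = (-6)² = 36)
h(F) = 1 (h(F) = (2*F)/((2*F)) = (2*F)*(1/(2*F)) = 1)
(X*d)*h(-5 - 1) = (36*(-39))*1 = -1404*1 = -1404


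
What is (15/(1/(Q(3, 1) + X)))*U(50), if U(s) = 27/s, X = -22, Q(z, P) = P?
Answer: -1701/10 ≈ -170.10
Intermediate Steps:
(15/(1/(Q(3, 1) + X)))*U(50) = (15/(1/(1 - 22)))*(27/50) = (15/(1/(-21)))*(27*(1/50)) = (15/(-1/21))*(27/50) = (15*(-21))*(27/50) = -315*27/50 = -1701/10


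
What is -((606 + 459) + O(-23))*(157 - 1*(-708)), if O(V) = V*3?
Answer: -861540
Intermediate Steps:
O(V) = 3*V
-((606 + 459) + O(-23))*(157 - 1*(-708)) = -((606 + 459) + 3*(-23))*(157 - 1*(-708)) = -(1065 - 69)*(157 + 708) = -996*865 = -1*861540 = -861540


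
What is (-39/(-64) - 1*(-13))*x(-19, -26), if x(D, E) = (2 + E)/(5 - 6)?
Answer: 2613/8 ≈ 326.63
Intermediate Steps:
x(D, E) = -2 - E (x(D, E) = (2 + E)/(-1) = (2 + E)*(-1) = -2 - E)
(-39/(-64) - 1*(-13))*x(-19, -26) = (-39/(-64) - 1*(-13))*(-2 - 1*(-26)) = (-39*(-1/64) + 13)*(-2 + 26) = (39/64 + 13)*24 = (871/64)*24 = 2613/8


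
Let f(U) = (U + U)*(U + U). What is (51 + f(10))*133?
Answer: 59983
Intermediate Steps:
f(U) = 4*U**2 (f(U) = (2*U)*(2*U) = 4*U**2)
(51 + f(10))*133 = (51 + 4*10**2)*133 = (51 + 4*100)*133 = (51 + 400)*133 = 451*133 = 59983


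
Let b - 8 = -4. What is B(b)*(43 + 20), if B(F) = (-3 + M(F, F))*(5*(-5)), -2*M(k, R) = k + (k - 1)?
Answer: 20475/2 ≈ 10238.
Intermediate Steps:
b = 4 (b = 8 - 4 = 4)
M(k, R) = ½ - k (M(k, R) = -(k + (k - 1))/2 = -(k + (-1 + k))/2 = -(-1 + 2*k)/2 = ½ - k)
B(F) = 125/2 + 25*F (B(F) = (-3 + (½ - F))*(5*(-5)) = (-5/2 - F)*(-25) = 125/2 + 25*F)
B(b)*(43 + 20) = (125/2 + 25*4)*(43 + 20) = (125/2 + 100)*63 = (325/2)*63 = 20475/2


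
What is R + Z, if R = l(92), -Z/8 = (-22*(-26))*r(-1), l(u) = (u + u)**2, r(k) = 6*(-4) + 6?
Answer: 116224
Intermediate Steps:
r(k) = -18 (r(k) = -24 + 6 = -18)
l(u) = 4*u**2 (l(u) = (2*u)**2 = 4*u**2)
Z = 82368 (Z = -8*(-22*(-26))*(-18) = -4576*(-18) = -8*(-10296) = 82368)
R = 33856 (R = 4*92**2 = 4*8464 = 33856)
R + Z = 33856 + 82368 = 116224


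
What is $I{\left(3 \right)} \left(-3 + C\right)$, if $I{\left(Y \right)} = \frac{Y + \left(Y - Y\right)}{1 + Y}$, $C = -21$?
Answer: $-18$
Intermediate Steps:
$I{\left(Y \right)} = \frac{Y}{1 + Y}$ ($I{\left(Y \right)} = \frac{Y + 0}{1 + Y} = \frac{Y}{1 + Y}$)
$I{\left(3 \right)} \left(-3 + C\right) = \frac{3}{1 + 3} \left(-3 - 21\right) = \frac{3}{4} \left(-24\right) = -18$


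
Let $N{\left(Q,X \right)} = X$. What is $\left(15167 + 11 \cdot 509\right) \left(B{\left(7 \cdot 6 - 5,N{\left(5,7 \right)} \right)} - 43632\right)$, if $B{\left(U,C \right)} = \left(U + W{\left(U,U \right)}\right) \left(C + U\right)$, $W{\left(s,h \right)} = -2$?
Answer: $-874082472$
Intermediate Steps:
$B{\left(U,C \right)} = \left(-2 + U\right) \left(C + U\right)$ ($B{\left(U,C \right)} = \left(U - 2\right) \left(C + U\right) = \left(-2 + U\right) \left(C + U\right)$)
$\left(15167 + 11 \cdot 509\right) \left(B{\left(7 \cdot 6 - 5,N{\left(5,7 \right)} \right)} - 43632\right) = \left(15167 + 11 \cdot 509\right) \left(\left(\left(7 \cdot 6 - 5\right)^{2} - 14 - 2 \left(7 \cdot 6 - 5\right) + 7 \left(7 \cdot 6 - 5\right)\right) - 43632\right) = \left(15167 + 5599\right) \left(\left(\left(42 - 5\right)^{2} - 14 - 2 \left(42 - 5\right) + 7 \left(42 - 5\right)\right) - 43632\right) = 20766 \left(\left(37^{2} - 14 - 74 + 7 \cdot 37\right) - 43632\right) = 20766 \left(\left(1369 - 14 - 74 + 259\right) - 43632\right) = 20766 \left(1540 - 43632\right) = 20766 \left(-42092\right) = -874082472$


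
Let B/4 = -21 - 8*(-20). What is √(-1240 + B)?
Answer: 6*I*√19 ≈ 26.153*I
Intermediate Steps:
B = 556 (B = 4*(-21 - 8*(-20)) = 4*(-21 + 160) = 4*139 = 556)
√(-1240 + B) = √(-1240 + 556) = √(-684) = 6*I*√19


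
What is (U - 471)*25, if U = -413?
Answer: -22100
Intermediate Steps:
(U - 471)*25 = (-413 - 471)*25 = -884*25 = -22100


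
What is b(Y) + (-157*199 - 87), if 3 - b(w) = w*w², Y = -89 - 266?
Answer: 44707548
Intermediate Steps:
Y = -355
b(w) = 3 - w³ (b(w) = 3 - w*w² = 3 - w³)
b(Y) + (-157*199 - 87) = (3 - 1*(-355)³) + (-157*199 - 87) = (3 - 1*(-44738875)) + (-31243 - 87) = (3 + 44738875) - 31330 = 44738878 - 31330 = 44707548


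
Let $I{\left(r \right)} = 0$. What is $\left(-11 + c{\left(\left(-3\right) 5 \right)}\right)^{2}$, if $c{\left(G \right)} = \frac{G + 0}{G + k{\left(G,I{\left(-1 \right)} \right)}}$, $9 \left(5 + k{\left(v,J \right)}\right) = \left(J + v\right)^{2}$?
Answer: $196$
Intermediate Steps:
$k{\left(v,J \right)} = -5 + \frac{\left(J + v\right)^{2}}{9}$
$c{\left(G \right)} = \frac{G}{-5 + G + \frac{G^{2}}{9}}$ ($c{\left(G \right)} = \frac{G + 0}{G + \left(-5 + \frac{\left(0 + G\right)^{2}}{9}\right)} = \frac{G}{G + \left(-5 + \frac{G^{2}}{9}\right)} = \frac{G}{-5 + G + \frac{G^{2}}{9}}$)
$\left(-11 + c{\left(\left(-3\right) 5 \right)}\right)^{2} = \left(-11 + \frac{9 \left(\left(-3\right) 5\right)}{-45 + \left(\left(-3\right) 5\right)^{2} + 9 \left(\left(-3\right) 5\right)}\right)^{2} = \left(-11 + 9 \left(-15\right) \frac{1}{-45 + \left(-15\right)^{2} + 9 \left(-15\right)}\right)^{2} = \left(-11 + 9 \left(-15\right) \frac{1}{-45 + 225 - 135}\right)^{2} = \left(-11 + 9 \left(-15\right) \frac{1}{45}\right)^{2} = \left(-11 - 3\right)^{2} = \left(-14\right)^{2} = 196$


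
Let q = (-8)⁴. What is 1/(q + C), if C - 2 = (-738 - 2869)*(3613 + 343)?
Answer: -1/14265194 ≈ -7.0101e-8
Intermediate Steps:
C = -14269290 (C = 2 + (-738 - 2869)*(3613 + 343) = 2 - 3607*3956 = 2 - 14269292 = -14269290)
q = 4096
1/(q + C) = 1/(4096 - 14269290) = 1/(-14265194) = -1/14265194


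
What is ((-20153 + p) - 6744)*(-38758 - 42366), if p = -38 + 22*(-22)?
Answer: 2224338956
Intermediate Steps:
p = -522 (p = -38 - 484 = -522)
((-20153 + p) - 6744)*(-38758 - 42366) = ((-20153 - 522) - 6744)*(-38758 - 42366) = (-20675 - 6744)*(-81124) = -27419*(-81124) = 2224338956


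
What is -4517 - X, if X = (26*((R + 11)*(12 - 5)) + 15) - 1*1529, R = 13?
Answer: -7371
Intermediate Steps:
X = 2854 (X = (26*((13 + 11)*(12 - 5)) + 15) - 1*1529 = (26*(24*7) + 15) - 1529 = (26*168 + 15) - 1529 = (4368 + 15) - 1529 = 4383 - 1529 = 2854)
-4517 - X = -4517 - 1*2854 = -4517 - 2854 = -7371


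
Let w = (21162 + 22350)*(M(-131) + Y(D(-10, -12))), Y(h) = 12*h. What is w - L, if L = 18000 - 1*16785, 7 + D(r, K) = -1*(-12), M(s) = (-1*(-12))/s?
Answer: 341323011/131 ≈ 2.6055e+6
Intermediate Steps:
M(s) = 12/s
D(r, K) = 5 (D(r, K) = -7 - 1*(-12) = -7 + 12 = 5)
w = 341482176/131 (w = (21162 + 22350)*(12/(-131) + 12*5) = 43512*(12*(-1/131) + 60) = 43512*(-12/131 + 60) = 43512*(7848/131) = 341482176/131 ≈ 2.6067e+6)
L = 1215 (L = 18000 - 16785 = 1215)
w - L = 341482176/131 - 1*1215 = 341482176/131 - 1215 = 341323011/131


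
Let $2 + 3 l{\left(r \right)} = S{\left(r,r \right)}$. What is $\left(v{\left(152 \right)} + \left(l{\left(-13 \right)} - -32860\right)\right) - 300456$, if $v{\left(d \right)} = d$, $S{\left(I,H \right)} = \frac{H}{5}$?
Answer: $- \frac{4011683}{15} \approx -2.6745 \cdot 10^{5}$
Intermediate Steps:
$S{\left(I,H \right)} = \frac{H}{5}$ ($S{\left(I,H \right)} = H \frac{1}{5} = \frac{H}{5}$)
$l{\left(r \right)} = - \frac{2}{3} + \frac{r}{15}$ ($l{\left(r \right)} = - \frac{2}{3} + \frac{\frac{1}{5} r}{3} = - \frac{2}{3} + \frac{r}{15}$)
$\left(v{\left(152 \right)} + \left(l{\left(-13 \right)} - -32860\right)\right) - 300456 = \left(152 + \left(\left(- \frac{2}{3} + \frac{1}{15} \left(-13\right)\right) - -32860\right)\right) - 300456 = \left(152 + \left(\left(- \frac{2}{3} - \frac{13}{15}\right) + 32860\right)\right) - 300456 = \left(152 + \left(- \frac{23}{15} + 32860\right)\right) - 300456 = \left(152 + \frac{492877}{15}\right) - 300456 = \frac{495157}{15} - 300456 = - \frac{4011683}{15}$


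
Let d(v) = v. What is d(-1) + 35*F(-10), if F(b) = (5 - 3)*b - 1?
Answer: -736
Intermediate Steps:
F(b) = -1 + 2*b (F(b) = 2*b - 1 = -1 + 2*b)
d(-1) + 35*F(-10) = -1 + 35*(-1 + 2*(-10)) = -1 + 35*(-1 - 20) = -1 + 35*(-21) = -1 - 735 = -736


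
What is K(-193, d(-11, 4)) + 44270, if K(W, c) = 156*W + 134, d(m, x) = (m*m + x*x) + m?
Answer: 14296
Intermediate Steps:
d(m, x) = m + m² + x² (d(m, x) = (m² + x²) + m = m + m² + x²)
K(W, c) = 134 + 156*W
K(-193, d(-11, 4)) + 44270 = (134 + 156*(-193)) + 44270 = (134 - 30108) + 44270 = -29974 + 44270 = 14296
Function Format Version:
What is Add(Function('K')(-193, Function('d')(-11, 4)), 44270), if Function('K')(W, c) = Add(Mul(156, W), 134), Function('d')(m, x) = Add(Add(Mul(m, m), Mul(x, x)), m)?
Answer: 14296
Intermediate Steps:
Function('d')(m, x) = Add(m, Pow(m, 2), Pow(x, 2)) (Function('d')(m, x) = Add(Add(Pow(m, 2), Pow(x, 2)), m) = Add(m, Pow(m, 2), Pow(x, 2)))
Function('K')(W, c) = Add(134, Mul(156, W))
Add(Function('K')(-193, Function('d')(-11, 4)), 44270) = Add(Add(134, Mul(156, -193)), 44270) = Add(Add(134, -30108), 44270) = Add(-29974, 44270) = 14296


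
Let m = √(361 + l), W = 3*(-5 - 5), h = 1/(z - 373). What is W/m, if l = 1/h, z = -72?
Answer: 5*I*√21/7 ≈ 3.2733*I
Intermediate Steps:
h = -1/445 (h = 1/(-72 - 373) = 1/(-445) = -1/445 ≈ -0.0022472)
W = -30 (W = 3*(-10) = -30)
l = -445 (l = 1/(-1/445) = -445)
m = 2*I*√21 (m = √(361 - 445) = √(-84) = 2*I*√21 ≈ 9.1651*I)
W/m = -30*(-I*√21/42) = -(-5)*I*√21/7 = 5*I*√21/7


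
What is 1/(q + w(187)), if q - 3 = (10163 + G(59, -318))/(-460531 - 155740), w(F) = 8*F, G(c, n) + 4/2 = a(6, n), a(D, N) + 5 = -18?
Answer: 616271/923780091 ≈ 0.00066712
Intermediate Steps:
a(D, N) = -23 (a(D, N) = -5 - 18 = -23)
G(c, n) = -25 (G(c, n) = -2 - 23 = -25)
q = 1838675/616271 (q = 3 + (10163 - 25)/(-460531 - 155740) = 3 + 10138/(-616271) = 3 + 10138*(-1/616271) = 3 - 10138/616271 = 1838675/616271 ≈ 2.9836)
1/(q + w(187)) = 1/(1838675/616271 + 8*187) = 1/(1838675/616271 + 1496) = 1/(923780091/616271) = 616271/923780091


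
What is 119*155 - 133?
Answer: 18312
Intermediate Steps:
119*155 - 133 = 18445 - 133 = 18312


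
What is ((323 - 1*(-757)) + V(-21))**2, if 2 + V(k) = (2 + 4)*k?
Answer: 906304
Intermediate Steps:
V(k) = -2 + 6*k (V(k) = -2 + (2 + 4)*k = -2 + 6*k)
((323 - 1*(-757)) + V(-21))**2 = ((323 - 1*(-757)) + (-2 + 6*(-21)))**2 = ((323 + 757) + (-2 - 126))**2 = (1080 - 128)**2 = 952**2 = 906304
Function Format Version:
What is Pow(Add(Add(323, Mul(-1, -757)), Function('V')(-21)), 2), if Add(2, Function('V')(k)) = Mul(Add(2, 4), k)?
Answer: 906304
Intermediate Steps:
Function('V')(k) = Add(-2, Mul(6, k)) (Function('V')(k) = Add(-2, Mul(Add(2, 4), k)) = Add(-2, Mul(6, k)))
Pow(Add(Add(323, Mul(-1, -757)), Function('V')(-21)), 2) = Pow(Add(Add(323, Mul(-1, -757)), Add(-2, Mul(6, -21))), 2) = Pow(Add(Add(323, 757), Add(-2, -126)), 2) = Pow(Add(1080, -128), 2) = Pow(952, 2) = 906304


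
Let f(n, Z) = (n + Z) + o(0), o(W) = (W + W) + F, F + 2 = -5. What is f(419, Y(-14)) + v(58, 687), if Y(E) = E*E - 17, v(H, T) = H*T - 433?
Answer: 40004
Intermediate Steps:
F = -7 (F = -2 - 5 = -7)
o(W) = -7 + 2*W (o(W) = (W + W) - 7 = 2*W - 7 = -7 + 2*W)
v(H, T) = -433 + H*T
Y(E) = -17 + E**2 (Y(E) = E**2 - 17 = -17 + E**2)
f(n, Z) = -7 + Z + n (f(n, Z) = (n + Z) + (-7 + 2*0) = (Z + n) + (-7 + 0) = (Z + n) - 7 = -7 + Z + n)
f(419, Y(-14)) + v(58, 687) = (-7 + (-17 + (-14)**2) + 419) + (-433 + 58*687) = (-7 + (-17 + 196) + 419) + (-433 + 39846) = (-7 + 179 + 419) + 39413 = 591 + 39413 = 40004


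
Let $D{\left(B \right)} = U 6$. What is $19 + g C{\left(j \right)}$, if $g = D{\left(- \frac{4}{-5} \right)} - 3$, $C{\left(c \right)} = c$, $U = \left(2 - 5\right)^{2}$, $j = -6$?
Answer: $-287$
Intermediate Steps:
$U = 9$ ($U = \left(-3\right)^{2} = 9$)
$D{\left(B \right)} = 54$ ($D{\left(B \right)} = 9 \cdot 6 = 54$)
$g = 51$ ($g = 54 - 3 = 51$)
$19 + g C{\left(j \right)} = 19 + 51 \left(-6\right) = 19 - 306 = -287$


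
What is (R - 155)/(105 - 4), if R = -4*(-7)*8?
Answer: 69/101 ≈ 0.68317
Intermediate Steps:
R = 224 (R = 28*8 = 224)
(R - 155)/(105 - 4) = (224 - 155)/(105 - 4) = 69/101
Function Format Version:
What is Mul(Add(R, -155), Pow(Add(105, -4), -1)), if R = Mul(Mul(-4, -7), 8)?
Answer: Rational(69, 101) ≈ 0.68317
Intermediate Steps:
R = 224 (R = Mul(28, 8) = 224)
Mul(Add(R, -155), Pow(Add(105, -4), -1)) = Mul(Add(224, -155), Pow(Add(105, -4), -1)) = Mul(69, Pow(101, -1)) = Mul(69, Rational(1, 101)) = Rational(69, 101)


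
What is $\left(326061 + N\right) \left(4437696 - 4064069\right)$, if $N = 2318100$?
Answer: $987929941947$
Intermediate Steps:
$\left(326061 + N\right) \left(4437696 - 4064069\right) = \left(326061 + 2318100\right) \left(4437696 - 4064069\right) = 2644161 \cdot 373627 = 987929941947$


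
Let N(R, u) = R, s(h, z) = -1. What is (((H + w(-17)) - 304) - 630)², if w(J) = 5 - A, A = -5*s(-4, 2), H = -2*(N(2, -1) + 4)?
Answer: 894916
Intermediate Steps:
H = -12 (H = -2*(2 + 4) = -2*6 = -12)
A = 5 (A = -5*(-1) = 5)
w(J) = 0 (w(J) = 5 - 1*5 = 5 - 5 = 0)
(((H + w(-17)) - 304) - 630)² = (((-12 + 0) - 304) - 630)² = ((-12 - 304) - 630)² = (-316 - 630)² = (-946)² = 894916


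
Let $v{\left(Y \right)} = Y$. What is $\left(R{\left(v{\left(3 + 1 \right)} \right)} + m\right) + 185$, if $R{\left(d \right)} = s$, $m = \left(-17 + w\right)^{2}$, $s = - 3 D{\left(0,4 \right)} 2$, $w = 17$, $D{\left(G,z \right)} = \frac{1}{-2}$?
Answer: $188$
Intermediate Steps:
$D{\left(G,z \right)} = - \frac{1}{2}$
$s = 3$ ($s = \left(-3\right) \left(- \frac{1}{2}\right) 2 = \frac{3}{2} \cdot 2 = 3$)
$m = 0$ ($m = \left(-17 + 17\right)^{2} = 0^{2} = 0$)
$R{\left(d \right)} = 3$
$\left(R{\left(v{\left(3 + 1 \right)} \right)} + m\right) + 185 = \left(3 + 0\right) + 185 = 3 + 185 = 188$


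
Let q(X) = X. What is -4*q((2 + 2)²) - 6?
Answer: -70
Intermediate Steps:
-4*q((2 + 2)²) - 6 = -4*(2 + 2)² - 6 = -4*4² - 6 = -4*16 - 6 = -64 - 6 = -70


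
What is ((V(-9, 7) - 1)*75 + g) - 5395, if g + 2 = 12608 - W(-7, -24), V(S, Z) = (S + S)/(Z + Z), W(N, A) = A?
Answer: 49445/7 ≈ 7063.6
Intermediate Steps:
V(S, Z) = S/Z (V(S, Z) = (2*S)/((2*Z)) = (2*S)*(1/(2*Z)) = S/Z)
g = 12630 (g = -2 + (12608 - 1*(-24)) = -2 + (12608 + 24) = -2 + 12632 = 12630)
((V(-9, 7) - 1)*75 + g) - 5395 = ((-9/7 - 1)*75 + 12630) - 5395 = (-16/7*75 + 12630) - 5395 = (-1200/7 + 12630) - 5395 = 87210/7 - 5395 = 49445/7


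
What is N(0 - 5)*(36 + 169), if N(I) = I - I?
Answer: 0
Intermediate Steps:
N(I) = 0
N(0 - 5)*(36 + 169) = 0*(36 + 169) = 0*205 = 0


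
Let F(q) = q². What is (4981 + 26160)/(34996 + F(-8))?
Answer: 31141/35060 ≈ 0.88822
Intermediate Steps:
(4981 + 26160)/(34996 + F(-8)) = (4981 + 26160)/(34996 + (-8)²) = 31141/(34996 + 64) = 31141/35060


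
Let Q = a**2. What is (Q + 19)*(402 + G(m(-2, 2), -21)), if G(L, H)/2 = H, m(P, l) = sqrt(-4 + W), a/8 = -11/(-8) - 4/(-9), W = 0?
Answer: 748000/9 ≈ 83111.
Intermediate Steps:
a = 131/9 (a = 8*(-11/(-8) - 4/(-9)) = 8*(-11*(-1/8) - 4*(-1/9)) = 8*(11/8 + 4/9) = 8*(131/72) = 131/9 ≈ 14.556)
m(P, l) = 2*I (m(P, l) = sqrt(-4 + 0) = sqrt(-4) = 2*I)
Q = 17161/81 (Q = (131/9)**2 = 17161/81 ≈ 211.86)
G(L, H) = 2*H
(Q + 19)*(402 + G(m(-2, 2), -21)) = (17161/81 + 19)*(402 + 2*(-21)) = 18700*(402 - 42)/81 = (18700/81)*360 = 748000/9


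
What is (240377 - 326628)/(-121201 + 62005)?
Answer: 86251/59196 ≈ 1.4570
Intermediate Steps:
(240377 - 326628)/(-121201 + 62005) = -86251/(-59196) = -86251*(-1/59196) = 86251/59196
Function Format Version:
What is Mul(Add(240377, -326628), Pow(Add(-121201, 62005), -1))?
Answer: Rational(86251, 59196) ≈ 1.4570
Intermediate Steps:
Mul(Add(240377, -326628), Pow(Add(-121201, 62005), -1)) = Mul(-86251, Pow(-59196, -1)) = Mul(-86251, Rational(-1, 59196)) = Rational(86251, 59196)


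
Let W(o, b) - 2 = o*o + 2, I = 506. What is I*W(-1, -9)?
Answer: 2530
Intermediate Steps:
W(o, b) = 4 + o² (W(o, b) = 2 + (o*o + 2) = 2 + (o² + 2) = 2 + (2 + o²) = 4 + o²)
I*W(-1, -9) = 506*(4 + (-1)²) = 506*(4 + 1) = 506*5 = 2530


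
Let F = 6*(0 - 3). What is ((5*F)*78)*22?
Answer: -154440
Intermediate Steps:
F = -18 (F = 6*(-3) = -18)
((5*F)*78)*22 = ((5*(-18))*78)*22 = -90*78*22 = -7020*22 = -154440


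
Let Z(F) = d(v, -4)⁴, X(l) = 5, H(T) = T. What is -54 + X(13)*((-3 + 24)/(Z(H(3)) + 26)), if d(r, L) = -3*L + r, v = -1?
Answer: -263971/4889 ≈ -53.993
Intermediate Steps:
d(r, L) = r - 3*L
Z(F) = 14641 (Z(F) = (-1 - 3*(-4))⁴ = (-1 + 12)⁴ = 11⁴ = 14641)
-54 + X(13)*((-3 + 24)/(Z(H(3)) + 26)) = -54 + 5*((-3 + 24)/(14641 + 26)) = -54 + 5*(21/14667) = -54 + 5*(21*(1/14667)) = -54 + 5*(7/4889) = -54 + 35/4889 = -263971/4889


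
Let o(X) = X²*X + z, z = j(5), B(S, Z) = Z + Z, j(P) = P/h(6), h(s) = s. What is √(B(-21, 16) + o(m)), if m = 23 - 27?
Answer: I*√1122/6 ≈ 5.5827*I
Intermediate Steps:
m = -4
j(P) = P/6
B(S, Z) = 2*Z
z = ⅚ (z = (⅙)*5 = ⅚ ≈ 0.83333)
o(X) = ⅚ + X³ (o(X) = X²*X + ⅚ = X³ + ⅚ = ⅚ + X³)
√(B(-21, 16) + o(m)) = √(2*16 + (⅚ + (-4)³)) = √(32 + (⅚ - 64)) = √(32 - 379/6) = √(-187/6) = I*√1122/6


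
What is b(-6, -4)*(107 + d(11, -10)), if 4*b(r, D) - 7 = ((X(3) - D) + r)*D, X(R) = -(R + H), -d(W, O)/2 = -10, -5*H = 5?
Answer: 2921/4 ≈ 730.25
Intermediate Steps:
H = -1 (H = -1/5*5 = -1)
d(W, O) = 20 (d(W, O) = -2*(-10) = 20)
X(R) = 1 - R (X(R) = -(R - 1) = -(-1 + R) = 1 - R)
b(r, D) = 7/4 + D*(-2 + r - D)/4 (b(r, D) = 7/4 + ((((1 - 1*3) - D) + r)*D)/4 = 7/4 + ((((1 - 3) - D) + r)*D)/4 = 7/4 + (((-2 - D) + r)*D)/4 = 7/4 + ((-2 + r - D)*D)/4 = 7/4 + (D*(-2 + r - D))/4 = 7/4 + D*(-2 + r - D)/4)
b(-6, -4)*(107 + d(11, -10)) = (7/4 - 1/2*(-4) - 1/4*(-4)**2 + (1/4)*(-4)*(-6))*(107 + 20) = (7/4 + 2 - 1/4*16 + 6)*127 = (7/4 + 2 - 4 + 6)*127 = (23/4)*127 = 2921/4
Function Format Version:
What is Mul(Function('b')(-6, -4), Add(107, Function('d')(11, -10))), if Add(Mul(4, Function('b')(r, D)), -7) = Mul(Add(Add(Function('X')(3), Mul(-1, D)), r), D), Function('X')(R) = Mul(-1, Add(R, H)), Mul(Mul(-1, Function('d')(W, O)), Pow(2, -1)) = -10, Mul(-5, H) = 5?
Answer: Rational(2921, 4) ≈ 730.25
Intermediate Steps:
H = -1 (H = Mul(Rational(-1, 5), 5) = -1)
Function('d')(W, O) = 20 (Function('d')(W, O) = Mul(-2, -10) = 20)
Function('X')(R) = Add(1, Mul(-1, R)) (Function('X')(R) = Mul(-1, Add(R, -1)) = Mul(-1, Add(-1, R)) = Add(1, Mul(-1, R)))
Function('b')(r, D) = Add(Rational(7, 4), Mul(Rational(1, 4), D, Add(-2, r, Mul(-1, D)))) (Function('b')(r, D) = Add(Rational(7, 4), Mul(Rational(1, 4), Mul(Add(Add(Add(1, Mul(-1, 3)), Mul(-1, D)), r), D))) = Add(Rational(7, 4), Mul(Rational(1, 4), Mul(Add(Add(Add(1, -3), Mul(-1, D)), r), D))) = Add(Rational(7, 4), Mul(Rational(1, 4), Mul(Add(Add(-2, Mul(-1, D)), r), D))) = Add(Rational(7, 4), Mul(Rational(1, 4), Mul(Add(-2, r, Mul(-1, D)), D))) = Add(Rational(7, 4), Mul(Rational(1, 4), Mul(D, Add(-2, r, Mul(-1, D))))) = Add(Rational(7, 4), Mul(Rational(1, 4), D, Add(-2, r, Mul(-1, D)))))
Mul(Function('b')(-6, -4), Add(107, Function('d')(11, -10))) = Mul(Add(Rational(7, 4), Mul(Rational(-1, 2), -4), Mul(Rational(-1, 4), Pow(-4, 2)), Mul(Rational(1, 4), -4, -6)), Add(107, 20)) = Mul(Add(Rational(7, 4), 2, Mul(Rational(-1, 4), 16), 6), 127) = Mul(Add(Rational(7, 4), 2, -4, 6), 127) = Mul(Rational(23, 4), 127) = Rational(2921, 4)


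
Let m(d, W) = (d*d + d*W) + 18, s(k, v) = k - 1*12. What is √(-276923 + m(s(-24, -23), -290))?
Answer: I*√265169 ≈ 514.95*I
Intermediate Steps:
s(k, v) = -12 + k (s(k, v) = k - 12 = -12 + k)
m(d, W) = 18 + d² + W*d (m(d, W) = (d² + W*d) + 18 = 18 + d² + W*d)
√(-276923 + m(s(-24, -23), -290)) = √(-276923 + (18 + (-12 - 24)² - 290*(-12 - 24))) = √(-276923 + (18 + (-36)² - 290*(-36))) = √(-276923 + (18 + 1296 + 10440)) = √(-276923 + 11754) = √(-265169) = I*√265169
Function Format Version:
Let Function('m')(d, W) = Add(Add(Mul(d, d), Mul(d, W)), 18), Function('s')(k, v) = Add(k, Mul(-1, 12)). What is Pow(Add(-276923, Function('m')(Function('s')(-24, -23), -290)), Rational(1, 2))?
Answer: Mul(I, Pow(265169, Rational(1, 2))) ≈ Mul(514.95, I)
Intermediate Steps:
Function('s')(k, v) = Add(-12, k) (Function('s')(k, v) = Add(k, -12) = Add(-12, k))
Function('m')(d, W) = Add(18, Pow(d, 2), Mul(W, d)) (Function('m')(d, W) = Add(Add(Pow(d, 2), Mul(W, d)), 18) = Add(18, Pow(d, 2), Mul(W, d)))
Pow(Add(-276923, Function('m')(Function('s')(-24, -23), -290)), Rational(1, 2)) = Pow(Add(-276923, Add(18, Pow(Add(-12, -24), 2), Mul(-290, Add(-12, -24)))), Rational(1, 2)) = Pow(Add(-276923, Add(18, Pow(-36, 2), Mul(-290, -36))), Rational(1, 2)) = Pow(Add(-276923, Add(18, 1296, 10440)), Rational(1, 2)) = Pow(Add(-276923, 11754), Rational(1, 2)) = Pow(-265169, Rational(1, 2)) = Mul(I, Pow(265169, Rational(1, 2)))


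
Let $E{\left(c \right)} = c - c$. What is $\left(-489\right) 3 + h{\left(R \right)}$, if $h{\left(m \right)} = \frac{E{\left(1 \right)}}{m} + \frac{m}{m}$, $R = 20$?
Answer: $-1466$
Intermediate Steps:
$E{\left(c \right)} = 0$
$h{\left(m \right)} = 1$ ($h{\left(m \right)} = \frac{0}{m} + \frac{m}{m} = 0 + 1 = 1$)
$\left(-489\right) 3 + h{\left(R \right)} = \left(-489\right) 3 + 1 = -1467 + 1 = -1466$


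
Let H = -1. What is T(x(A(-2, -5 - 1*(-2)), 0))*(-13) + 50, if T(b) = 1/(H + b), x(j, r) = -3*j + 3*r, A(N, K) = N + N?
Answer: 537/11 ≈ 48.818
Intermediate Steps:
A(N, K) = 2*N
T(b) = 1/(-1 + b)
T(x(A(-2, -5 - 1*(-2)), 0))*(-13) + 50 = -13/(-1 + (-6*(-2) + 3*0)) + 50 = -13/(-1 + (-3*(-4) + 0)) + 50 = -13/(-1 + (12 + 0)) + 50 = -13/(-1 + 12) + 50 = -13/11 + 50 = 537/11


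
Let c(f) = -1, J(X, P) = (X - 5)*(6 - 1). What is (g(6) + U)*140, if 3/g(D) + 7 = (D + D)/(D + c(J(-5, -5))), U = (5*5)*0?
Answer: -2100/23 ≈ -91.304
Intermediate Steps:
J(X, P) = -25 + 5*X (J(X, P) = (-5 + X)*5 = -25 + 5*X)
U = 0 (U = 25*0 = 0)
g(D) = 3/(-7 + 2*D/(-1 + D)) (g(D) = 3/(-7 + (D + D)/(D - 1)) = 3/(-7 + (2*D)/(-1 + D)) = 3/(-7 + 2*D/(-1 + D)))
(g(6) + U)*140 = (3*(1 - 1*6)/(-7 + 5*6) + 0)*140 = (3*(1 - 6)/(-7 + 30) + 0)*140 = (3*(-5)/23 + 0)*140 = (3*(1/23)*(-5) + 0)*140 = (-15/23 + 0)*140 = -15/23*140 = -2100/23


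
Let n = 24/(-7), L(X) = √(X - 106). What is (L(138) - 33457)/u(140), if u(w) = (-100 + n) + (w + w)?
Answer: -234199/1236 + 7*√2/309 ≈ -189.45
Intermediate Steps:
L(X) = √(-106 + X)
n = -24/7 (n = 24*(-⅐) = -24/7 ≈ -3.4286)
u(w) = -724/7 + 2*w (u(w) = (-100 - 24/7) + (w + w) = -724/7 + 2*w)
(L(138) - 33457)/u(140) = (√(-106 + 138) - 33457)/(-724/7 + 2*140) = (√32 - 33457)/(-724/7 + 280) = (4*√2 - 33457)/(1236/7) = (-33457 + 4*√2)*(7/1236) = -234199/1236 + 7*√2/309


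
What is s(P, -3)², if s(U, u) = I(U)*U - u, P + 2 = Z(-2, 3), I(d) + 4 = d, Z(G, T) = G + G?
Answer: 3969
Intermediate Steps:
Z(G, T) = 2*G
I(d) = -4 + d
P = -6 (P = -2 + 2*(-2) = -2 - 4 = -6)
s(U, u) = -u + U*(-4 + U) (s(U, u) = (-4 + U)*U - u = U*(-4 + U) - u = -u + U*(-4 + U))
s(P, -3)² = (-1*(-3) - 6*(-4 - 6))² = (3 - 6*(-10))² = (3 + 60)² = 63² = 3969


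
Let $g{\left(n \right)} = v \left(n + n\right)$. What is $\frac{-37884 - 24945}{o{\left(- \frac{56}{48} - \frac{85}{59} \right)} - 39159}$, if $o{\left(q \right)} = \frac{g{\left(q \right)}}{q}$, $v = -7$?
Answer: $\frac{62829}{39173} \approx 1.6039$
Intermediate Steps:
$g{\left(n \right)} = - 14 n$ ($g{\left(n \right)} = - 7 \left(n + n\right) = - 7 \cdot 2 n = - 14 n$)
$o{\left(q \right)} = -14$ ($o{\left(q \right)} = \frac{\left(-14\right) q}{q} = -14$)
$\frac{-37884 - 24945}{o{\left(- \frac{56}{48} - \frac{85}{59} \right)} - 39159} = \frac{-37884 - 24945}{-14 - 39159} = - \frac{62829}{-39173} = \left(-62829\right) \left(- \frac{1}{39173}\right) = \frac{62829}{39173}$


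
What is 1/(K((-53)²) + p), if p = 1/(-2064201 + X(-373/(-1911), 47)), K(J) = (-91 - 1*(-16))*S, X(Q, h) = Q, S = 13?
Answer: -3944687738/3846070546461 ≈ -0.0010256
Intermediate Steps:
K(J) = -975 (K(J) = (-91 - 1*(-16))*13 = (-91 + 16)*13 = -75*13 = -975)
p = -1911/3944687738 (p = 1/(-2064201 - 373/(-1911)) = 1/(-2064201 - 373*(-1/1911)) = 1/(-2064201 + 373/1911) = 1/(-3944687738/1911) = -1911/3944687738 ≈ -4.8445e-7)
1/(K((-53)²) + p) = 1/(-975 - 1911/3944687738) = 1/(-3846070546461/3944687738) = -3944687738/3846070546461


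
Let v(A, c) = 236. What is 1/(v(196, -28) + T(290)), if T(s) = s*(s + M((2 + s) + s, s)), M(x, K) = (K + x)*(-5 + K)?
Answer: 1/72155136 ≈ 1.3859e-8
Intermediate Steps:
M(x, K) = (-5 + K)*(K + x)
T(s) = s*(-10 + s² - 14*s + s*(2 + 2*s)) (T(s) = s*(s + (s² - 5*s - 5*((2 + s) + s) + s*((2 + s) + s))) = s*(s + (s² - 5*s - 5*(2 + 2*s) + s*(2 + 2*s))) = s*(s + (s² - 5*s + (-10 - 10*s) + s*(2 + 2*s))) = s*(s + (-10 + s² - 15*s + s*(2 + 2*s))) = s*(-10 + s² - 14*s + s*(2 + 2*s)))
1/(v(196, -28) + T(290)) = 1/(236 + 290*(-10 - 12*290 + 3*290²)) = 1/(236 + 290*(-10 - 3480 + 3*84100)) = 1/(236 + 290*(-10 - 3480 + 252300)) = 1/(236 + 290*248810) = 1/(236 + 72154900) = 1/72155136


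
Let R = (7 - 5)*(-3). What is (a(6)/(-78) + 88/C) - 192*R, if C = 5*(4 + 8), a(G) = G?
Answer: 224911/195 ≈ 1153.4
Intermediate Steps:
C = 60 (C = 5*12 = 60)
R = -6 (R = 2*(-3) = -6)
(a(6)/(-78) + 88/C) - 192*R = (6/(-78) + 88/60) - 192*(-6) = (6*(-1/78) + 88*(1/60)) + 1152 = (-1/13 + 22/15) + 1152 = 271/195 + 1152 = 224911/195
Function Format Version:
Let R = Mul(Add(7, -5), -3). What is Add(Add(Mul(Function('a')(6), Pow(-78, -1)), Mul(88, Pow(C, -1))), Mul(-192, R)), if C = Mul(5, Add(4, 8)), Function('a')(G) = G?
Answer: Rational(224911, 195) ≈ 1153.4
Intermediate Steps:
C = 60 (C = Mul(5, 12) = 60)
R = -6 (R = Mul(2, -3) = -6)
Add(Add(Mul(Function('a')(6), Pow(-78, -1)), Mul(88, Pow(C, -1))), Mul(-192, R)) = Add(Add(Mul(6, Pow(-78, -1)), Mul(88, Pow(60, -1))), Mul(-192, -6)) = Add(Add(Mul(6, Rational(-1, 78)), Mul(88, Rational(1, 60))), 1152) = Add(Add(Rational(-1, 13), Rational(22, 15)), 1152) = Add(Rational(271, 195), 1152) = Rational(224911, 195)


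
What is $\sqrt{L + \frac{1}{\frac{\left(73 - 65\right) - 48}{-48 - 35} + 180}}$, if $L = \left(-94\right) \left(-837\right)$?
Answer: $\frac{\sqrt{4413843978635}}{7490} \approx 280.5$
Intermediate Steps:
$L = 78678$
$\sqrt{L + \frac{1}{\frac{\left(73 - 65\right) - 48}{-48 - 35} + 180}} = \sqrt{78678 + \frac{1}{\frac{\left(73 - 65\right) - 48}{-48 - 35} + 180}} = \sqrt{78678 + \frac{1}{\frac{8 - 48}{-83} + 180}} = \sqrt{78678 + \frac{1}{\left(- \frac{1}{83}\right) \left(-40\right) + 180}} = \sqrt{78678 + \frac{1}{\frac{40}{83} + 180}} = \sqrt{78678 + \frac{1}{\frac{14980}{83}}} = \sqrt{78678 + \frac{83}{14980}} = \sqrt{\frac{1178596523}{14980}} = \frac{\sqrt{4413843978635}}{7490}$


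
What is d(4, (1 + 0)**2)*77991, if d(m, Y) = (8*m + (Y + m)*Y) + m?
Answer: 3197631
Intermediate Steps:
d(m, Y) = 9*m + Y*(Y + m) (d(m, Y) = (8*m + Y*(Y + m)) + m = 9*m + Y*(Y + m))
d(4, (1 + 0)**2)*77991 = (((1 + 0)**2)**2 + 9*4 + (1 + 0)**2*4)*77991 = ((1**2)**2 + 36 + 1**2*4)*77991 = (1**2 + 36 + 1*4)*77991 = (1 + 36 + 4)*77991 = 41*77991 = 3197631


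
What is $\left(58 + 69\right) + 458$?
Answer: $585$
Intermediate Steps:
$\left(58 + 69\right) + 458 = 127 + 458 = 585$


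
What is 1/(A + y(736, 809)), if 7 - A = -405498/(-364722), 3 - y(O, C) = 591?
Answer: -60787/35384830 ≈ -0.0017179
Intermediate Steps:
y(O, C) = -588 (y(O, C) = 3 - 1*591 = 3 - 591 = -588)
A = 357926/60787 (A = 7 - (-405498)/(-364722) = 7 - (-405498)*(-1)/364722 = 7 - 1*67583/60787 = 7 - 67583/60787 = 357926/60787 ≈ 5.8882)
1/(A + y(736, 809)) = 1/(357926/60787 - 588) = 1/(-35384830/60787) = -60787/35384830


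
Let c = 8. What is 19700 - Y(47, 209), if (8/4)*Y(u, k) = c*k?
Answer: 18864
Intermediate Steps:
Y(u, k) = 4*k (Y(u, k) = (8*k)/2 = 4*k)
19700 - Y(47, 209) = 19700 - 4*209 = 19700 - 1*836 = 19700 - 836 = 18864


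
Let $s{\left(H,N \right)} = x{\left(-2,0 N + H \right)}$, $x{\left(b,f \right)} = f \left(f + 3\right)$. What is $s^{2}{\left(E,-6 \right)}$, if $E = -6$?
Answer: $324$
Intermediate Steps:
$x{\left(b,f \right)} = f \left(3 + f\right)$
$s{\left(H,N \right)} = H \left(3 + H\right)$ ($s{\left(H,N \right)} = \left(0 N + H\right) \left(3 + \left(0 N + H\right)\right) = \left(0 + H\right) \left(3 + \left(0 + H\right)\right) = H \left(3 + H\right)$)
$s^{2}{\left(E,-6 \right)} = \left(- 6 \left(3 - 6\right)\right)^{2} = \left(\left(-6\right) \left(-3\right)\right)^{2} = 18^{2} = 324$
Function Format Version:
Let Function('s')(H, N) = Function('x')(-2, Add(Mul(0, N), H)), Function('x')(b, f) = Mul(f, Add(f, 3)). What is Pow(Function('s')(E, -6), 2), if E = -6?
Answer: 324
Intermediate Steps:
Function('x')(b, f) = Mul(f, Add(3, f))
Function('s')(H, N) = Mul(H, Add(3, H)) (Function('s')(H, N) = Mul(Add(Mul(0, N), H), Add(3, Add(Mul(0, N), H))) = Mul(Add(0, H), Add(3, Add(0, H))) = Mul(H, Add(3, H)))
Pow(Function('s')(E, -6), 2) = Pow(Mul(-6, Add(3, -6)), 2) = Pow(Mul(-6, -3), 2) = Pow(18, 2) = 324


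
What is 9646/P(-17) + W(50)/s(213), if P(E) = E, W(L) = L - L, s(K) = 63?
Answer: -9646/17 ≈ -567.41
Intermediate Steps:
W(L) = 0
9646/P(-17) + W(50)/s(213) = 9646/(-17) + 0/63 = 9646*(-1/17) + 0*(1/63) = -9646/17 + 0 = -9646/17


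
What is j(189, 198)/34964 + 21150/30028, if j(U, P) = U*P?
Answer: 116449776/65618687 ≈ 1.7746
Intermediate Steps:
j(U, P) = P*U
j(189, 198)/34964 + 21150/30028 = (198*189)/34964 + 21150/30028 = 37422*(1/34964) + 21150*(1/30028) = 18711/17482 + 10575/15014 = 116449776/65618687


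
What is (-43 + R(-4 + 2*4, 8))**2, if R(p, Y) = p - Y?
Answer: 2209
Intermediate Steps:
(-43 + R(-4 + 2*4, 8))**2 = (-43 + ((-4 + 2*4) - 1*8))**2 = (-43 + ((-4 + 8) - 8))**2 = (-43 + (4 - 8))**2 = (-43 - 4)**2 = (-47)**2 = 2209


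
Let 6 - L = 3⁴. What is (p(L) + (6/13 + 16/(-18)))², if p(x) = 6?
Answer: 425104/13689 ≈ 31.054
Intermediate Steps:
L = -75 (L = 6 - 1*3⁴ = 6 - 1*81 = 6 - 81 = -75)
(p(L) + (6/13 + 16/(-18)))² = (6 + (6/13 + 16/(-18)))² = (6 + (6*(1/13) + 16*(-1/18)))² = (6 + (6/13 - 8/9))² = (6 - 50/117)² = (652/117)² = 425104/13689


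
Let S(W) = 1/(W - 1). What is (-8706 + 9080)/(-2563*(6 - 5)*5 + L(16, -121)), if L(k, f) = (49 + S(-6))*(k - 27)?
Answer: -238/8497 ≈ -0.028010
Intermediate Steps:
S(W) = 1/(-1 + W)
L(k, f) = -9234/7 + 342*k/7 (L(k, f) = (49 + 1/(-1 - 6))*(k - 27) = (49 + 1/(-7))*(-27 + k) = (49 - ⅐)*(-27 + k) = 342*(-27 + k)/7 = -9234/7 + 342*k/7)
(-8706 + 9080)/(-2563*(6 - 5)*5 + L(16, -121)) = (-8706 + 9080)/(-2563*(6 - 5)*5 + (-9234/7 + (342/7)*16)) = 374/(-2563*5 + (-9234/7 + 5472/7)) = 374/(-2563*5 - 3762/7) = 374/(-12815 - 3762/7) = 374/(-93467/7) = 374*(-7/93467) = -238/8497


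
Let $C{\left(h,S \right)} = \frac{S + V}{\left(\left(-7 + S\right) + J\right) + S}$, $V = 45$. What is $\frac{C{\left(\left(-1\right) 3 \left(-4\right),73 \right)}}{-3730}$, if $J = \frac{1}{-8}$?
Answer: $- \frac{472}{2072015} \approx -0.0002278$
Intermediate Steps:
$J = - \frac{1}{8} \approx -0.125$
$C{\left(h,S \right)} = \frac{45 + S}{- \frac{57}{8} + 2 S}$ ($C{\left(h,S \right)} = \frac{S + 45}{\left(\left(-7 + S\right) - \frac{1}{8}\right) + S} = \frac{45 + S}{\left(- \frac{57}{8} + S\right) + S} = \frac{45 + S}{- \frac{57}{8} + 2 S}$)
$\frac{C{\left(\left(-1\right) 3 \left(-4\right),73 \right)}}{-3730} = \frac{8 \frac{1}{-57 + 16 \cdot 73} \left(45 + 73\right)}{-3730} = 8 \frac{1}{-57 + 1168} \cdot 118 \left(- \frac{1}{3730}\right) = 8 \cdot \frac{1}{1111} \cdot 118 \left(- \frac{1}{3730}\right) = \frac{944}{1111} \left(- \frac{1}{3730}\right) = - \frac{472}{2072015}$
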